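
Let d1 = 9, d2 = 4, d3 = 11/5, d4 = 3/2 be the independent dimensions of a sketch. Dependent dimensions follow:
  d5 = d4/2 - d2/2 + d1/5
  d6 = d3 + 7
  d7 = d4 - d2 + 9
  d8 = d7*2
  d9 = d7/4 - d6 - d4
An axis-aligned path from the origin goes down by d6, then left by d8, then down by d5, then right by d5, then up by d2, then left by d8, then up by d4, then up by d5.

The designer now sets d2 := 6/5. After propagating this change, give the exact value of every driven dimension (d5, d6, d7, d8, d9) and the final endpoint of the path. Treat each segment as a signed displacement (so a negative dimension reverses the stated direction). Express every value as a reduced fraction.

Apply edit: d2 := 6/5
  d5 = d4/2 - d2/2 + d1/5 = 39/20
  d6 = d3 + 7 = 46/5
  d7 = d4 - d2 + 9 = 93/10
  d8 = d7*2 = 93/5
  d9 = d7/4 - d6 - d4 = -67/8
Walk from origin (0, 0):
  seg 1: down by d6 = 46/5 → (0, -46/5)
  seg 2: left by d8 = 93/5 → (-93/5, -46/5)
  seg 3: down by d5 = 39/20 → (-93/5, -223/20)
  seg 4: right by d5 = 39/20 → (-333/20, -223/20)
  seg 5: up by d2 = 6/5 → (-333/20, -199/20)
  seg 6: left by d8 = 93/5 → (-141/4, -199/20)
  seg 7: up by d4 = 3/2 → (-141/4, -169/20)
  seg 8: up by d5 = 39/20 → (-141/4, -13/2)

d5 = 39/20
d6 = 46/5
d7 = 93/10
d8 = 93/5
d9 = -67/8
endpoint = (-141/4, -13/2)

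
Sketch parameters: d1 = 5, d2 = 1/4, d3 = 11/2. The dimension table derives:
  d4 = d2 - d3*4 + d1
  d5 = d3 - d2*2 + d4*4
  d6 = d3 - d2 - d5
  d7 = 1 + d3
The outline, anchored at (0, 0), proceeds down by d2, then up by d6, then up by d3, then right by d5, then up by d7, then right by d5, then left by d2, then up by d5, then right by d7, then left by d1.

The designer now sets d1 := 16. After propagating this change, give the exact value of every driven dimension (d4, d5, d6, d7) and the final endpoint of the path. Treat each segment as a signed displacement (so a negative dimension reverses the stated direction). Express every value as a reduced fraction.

d4 = -23/4
d5 = -18
d6 = 93/4
d7 = 13/2
endpoint = (-183/4, 17)

Apply edit: d1 := 16
  d4 = d2 - d3*4 + d1 = -23/4
  d5 = d3 - d2*2 + d4*4 = -18
  d6 = d3 - d2 - d5 = 93/4
  d7 = 1 + d3 = 13/2
Walk from origin (0, 0):
  seg 1: down by d2 = 1/4 → (0, -1/4)
  seg 2: up by d6 = 93/4 → (0, 23)
  seg 3: up by d3 = 11/2 → (0, 57/2)
  seg 4: right by d5 = -18 → (-18, 57/2)
  seg 5: up by d7 = 13/2 → (-18, 35)
  seg 6: right by d5 = -18 → (-36, 35)
  seg 7: left by d2 = 1/4 → (-145/4, 35)
  seg 8: up by d5 = -18 → (-145/4, 17)
  seg 9: right by d7 = 13/2 → (-119/4, 17)
  seg 10: left by d1 = 16 → (-183/4, 17)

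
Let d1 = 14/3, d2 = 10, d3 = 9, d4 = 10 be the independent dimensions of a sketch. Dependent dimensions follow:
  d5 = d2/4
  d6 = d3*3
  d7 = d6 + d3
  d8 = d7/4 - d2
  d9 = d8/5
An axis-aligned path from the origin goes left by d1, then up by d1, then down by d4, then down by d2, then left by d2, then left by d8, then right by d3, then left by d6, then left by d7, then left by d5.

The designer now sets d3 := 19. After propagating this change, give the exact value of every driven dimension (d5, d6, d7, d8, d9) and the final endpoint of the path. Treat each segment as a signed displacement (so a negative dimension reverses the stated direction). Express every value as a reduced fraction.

Apply edit: d3 := 19
  d5 = d2/4 = 5/2
  d6 = d3*3 = 57
  d7 = d6 + d3 = 76
  d8 = d7/4 - d2 = 9
  d9 = d8/5 = 9/5
Walk from origin (0, 0):
  seg 1: left by d1 = 14/3 → (-14/3, 0)
  seg 2: up by d1 = 14/3 → (-14/3, 14/3)
  seg 3: down by d4 = 10 → (-14/3, -16/3)
  seg 4: down by d2 = 10 → (-14/3, -46/3)
  seg 5: left by d2 = 10 → (-44/3, -46/3)
  seg 6: left by d8 = 9 → (-71/3, -46/3)
  seg 7: right by d3 = 19 → (-14/3, -46/3)
  seg 8: left by d6 = 57 → (-185/3, -46/3)
  seg 9: left by d7 = 76 → (-413/3, -46/3)
  seg 10: left by d5 = 5/2 → (-841/6, -46/3)

d5 = 5/2
d6 = 57
d7 = 76
d8 = 9
d9 = 9/5
endpoint = (-841/6, -46/3)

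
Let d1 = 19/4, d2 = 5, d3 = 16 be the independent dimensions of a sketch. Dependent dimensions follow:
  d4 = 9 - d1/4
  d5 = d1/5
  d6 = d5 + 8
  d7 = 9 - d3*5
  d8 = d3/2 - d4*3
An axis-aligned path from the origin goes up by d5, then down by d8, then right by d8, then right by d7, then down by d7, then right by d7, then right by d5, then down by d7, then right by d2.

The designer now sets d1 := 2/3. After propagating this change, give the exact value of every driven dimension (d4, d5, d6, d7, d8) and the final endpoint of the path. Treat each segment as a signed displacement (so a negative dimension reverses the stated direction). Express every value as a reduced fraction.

Apply edit: d1 := 2/3
  d4 = 9 - d1/4 = 53/6
  d5 = d1/5 = 2/15
  d6 = d5 + 8 = 122/15
  d7 = 9 - d3*5 = -71
  d8 = d3/2 - d4*3 = -37/2
Walk from origin (0, 0):
  seg 1: up by d5 = 2/15 → (0, 2/15)
  seg 2: down by d8 = -37/2 → (0, 559/30)
  seg 3: right by d8 = -37/2 → (-37/2, 559/30)
  seg 4: right by d7 = -71 → (-179/2, 559/30)
  seg 5: down by d7 = -71 → (-179/2, 2689/30)
  seg 6: right by d7 = -71 → (-321/2, 2689/30)
  seg 7: right by d5 = 2/15 → (-4811/30, 2689/30)
  seg 8: down by d7 = -71 → (-4811/30, 4819/30)
  seg 9: right by d2 = 5 → (-4661/30, 4819/30)

d4 = 53/6
d5 = 2/15
d6 = 122/15
d7 = -71
d8 = -37/2
endpoint = (-4661/30, 4819/30)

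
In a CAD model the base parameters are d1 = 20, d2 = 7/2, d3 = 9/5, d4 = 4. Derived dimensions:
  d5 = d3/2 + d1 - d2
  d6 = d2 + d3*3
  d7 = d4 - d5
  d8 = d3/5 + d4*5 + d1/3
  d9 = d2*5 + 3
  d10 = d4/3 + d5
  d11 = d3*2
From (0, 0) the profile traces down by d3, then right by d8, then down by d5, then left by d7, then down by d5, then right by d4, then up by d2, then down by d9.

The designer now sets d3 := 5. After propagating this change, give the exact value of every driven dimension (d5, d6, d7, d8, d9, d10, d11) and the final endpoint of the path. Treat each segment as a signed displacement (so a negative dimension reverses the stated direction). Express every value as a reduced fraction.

d5 = 19
d6 = 37/2
d7 = -15
d8 = 83/3
d9 = 41/2
d10 = 61/3
d11 = 10
endpoint = (140/3, -60)

Apply edit: d3 := 5
  d5 = d3/2 + d1 - d2 = 19
  d6 = d2 + d3*3 = 37/2
  d7 = d4 - d5 = -15
  d8 = d3/5 + d4*5 + d1/3 = 83/3
  d9 = d2*5 + 3 = 41/2
  d10 = d4/3 + d5 = 61/3
  d11 = d3*2 = 10
Walk from origin (0, 0):
  seg 1: down by d3 = 5 → (0, -5)
  seg 2: right by d8 = 83/3 → (83/3, -5)
  seg 3: down by d5 = 19 → (83/3, -24)
  seg 4: left by d7 = -15 → (128/3, -24)
  seg 5: down by d5 = 19 → (128/3, -43)
  seg 6: right by d4 = 4 → (140/3, -43)
  seg 7: up by d2 = 7/2 → (140/3, -79/2)
  seg 8: down by d9 = 41/2 → (140/3, -60)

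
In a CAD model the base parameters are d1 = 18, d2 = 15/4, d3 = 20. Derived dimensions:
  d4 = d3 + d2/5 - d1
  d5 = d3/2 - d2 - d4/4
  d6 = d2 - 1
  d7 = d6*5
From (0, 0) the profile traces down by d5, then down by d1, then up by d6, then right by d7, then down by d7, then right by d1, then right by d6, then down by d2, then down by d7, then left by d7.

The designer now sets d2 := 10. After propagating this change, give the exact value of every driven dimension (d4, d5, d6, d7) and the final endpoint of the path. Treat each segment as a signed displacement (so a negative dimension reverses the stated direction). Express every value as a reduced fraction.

Apply edit: d2 := 10
  d4 = d3 + d2/5 - d1 = 4
  d5 = d3/2 - d2 - d4/4 = -1
  d6 = d2 - 1 = 9
  d7 = d6*5 = 45
Walk from origin (0, 0):
  seg 1: down by d5 = -1 → (0, 1)
  seg 2: down by d1 = 18 → (0, -17)
  seg 3: up by d6 = 9 → (0, -8)
  seg 4: right by d7 = 45 → (45, -8)
  seg 5: down by d7 = 45 → (45, -53)
  seg 6: right by d1 = 18 → (63, -53)
  seg 7: right by d6 = 9 → (72, -53)
  seg 8: down by d2 = 10 → (72, -63)
  seg 9: down by d7 = 45 → (72, -108)
  seg 10: left by d7 = 45 → (27, -108)

d4 = 4
d5 = -1
d6 = 9
d7 = 45
endpoint = (27, -108)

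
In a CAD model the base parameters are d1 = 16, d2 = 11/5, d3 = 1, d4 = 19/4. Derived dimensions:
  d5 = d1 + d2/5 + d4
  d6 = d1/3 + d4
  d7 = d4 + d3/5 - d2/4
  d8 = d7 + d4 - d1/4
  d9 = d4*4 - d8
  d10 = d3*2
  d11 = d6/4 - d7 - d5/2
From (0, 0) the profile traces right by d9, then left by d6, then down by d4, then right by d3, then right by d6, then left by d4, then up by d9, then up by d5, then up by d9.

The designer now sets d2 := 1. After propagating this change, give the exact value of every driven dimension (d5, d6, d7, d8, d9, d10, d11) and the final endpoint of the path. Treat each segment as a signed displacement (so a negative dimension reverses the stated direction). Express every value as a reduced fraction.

d5 = 419/20
d6 = 121/12
d7 = 47/10
d8 = 109/20
d9 = 271/20
d10 = 2
d11 = -3037/240
endpoint = (49/5, 433/10)

Apply edit: d2 := 1
  d5 = d1 + d2/5 + d4 = 419/20
  d6 = d1/3 + d4 = 121/12
  d7 = d4 + d3/5 - d2/4 = 47/10
  d8 = d7 + d4 - d1/4 = 109/20
  d9 = d4*4 - d8 = 271/20
  d10 = d3*2 = 2
  d11 = d6/4 - d7 - d5/2 = -3037/240
Walk from origin (0, 0):
  seg 1: right by d9 = 271/20 → (271/20, 0)
  seg 2: left by d6 = 121/12 → (52/15, 0)
  seg 3: down by d4 = 19/4 → (52/15, -19/4)
  seg 4: right by d3 = 1 → (67/15, -19/4)
  seg 5: right by d6 = 121/12 → (291/20, -19/4)
  seg 6: left by d4 = 19/4 → (49/5, -19/4)
  seg 7: up by d9 = 271/20 → (49/5, 44/5)
  seg 8: up by d5 = 419/20 → (49/5, 119/4)
  seg 9: up by d9 = 271/20 → (49/5, 433/10)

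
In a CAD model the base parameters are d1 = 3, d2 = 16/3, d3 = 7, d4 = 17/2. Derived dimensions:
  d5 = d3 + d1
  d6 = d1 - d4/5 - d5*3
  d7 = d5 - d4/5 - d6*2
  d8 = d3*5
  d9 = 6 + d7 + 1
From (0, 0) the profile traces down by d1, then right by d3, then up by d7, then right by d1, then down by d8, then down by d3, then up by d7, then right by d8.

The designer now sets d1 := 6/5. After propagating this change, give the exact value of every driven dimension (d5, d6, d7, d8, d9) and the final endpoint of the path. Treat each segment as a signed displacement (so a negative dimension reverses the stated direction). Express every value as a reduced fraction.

d5 = 41/5
d6 = -251/10
d7 = 567/10
d8 = 35
d9 = 637/10
endpoint = (216/5, 351/5)

Apply edit: d1 := 6/5
  d5 = d3 + d1 = 41/5
  d6 = d1 - d4/5 - d5*3 = -251/10
  d7 = d5 - d4/5 - d6*2 = 567/10
  d8 = d3*5 = 35
  d9 = 6 + d7 + 1 = 637/10
Walk from origin (0, 0):
  seg 1: down by d1 = 6/5 → (0, -6/5)
  seg 2: right by d3 = 7 → (7, -6/5)
  seg 3: up by d7 = 567/10 → (7, 111/2)
  seg 4: right by d1 = 6/5 → (41/5, 111/2)
  seg 5: down by d8 = 35 → (41/5, 41/2)
  seg 6: down by d3 = 7 → (41/5, 27/2)
  seg 7: up by d7 = 567/10 → (41/5, 351/5)
  seg 8: right by d8 = 35 → (216/5, 351/5)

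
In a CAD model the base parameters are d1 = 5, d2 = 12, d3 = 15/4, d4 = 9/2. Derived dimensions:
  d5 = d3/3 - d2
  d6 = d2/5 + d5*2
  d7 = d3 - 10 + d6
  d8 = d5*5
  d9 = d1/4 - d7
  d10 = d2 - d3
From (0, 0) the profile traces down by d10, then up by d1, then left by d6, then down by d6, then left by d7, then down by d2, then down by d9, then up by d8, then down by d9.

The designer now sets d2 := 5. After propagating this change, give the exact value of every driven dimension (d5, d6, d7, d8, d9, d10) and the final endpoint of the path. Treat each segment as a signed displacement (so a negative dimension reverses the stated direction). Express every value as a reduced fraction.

d5 = -15/4
d6 = -13/2
d7 = -51/4
d8 = -75/4
d9 = 14
d10 = 5/4
endpoint = (77/4, -83/2)

Apply edit: d2 := 5
  d5 = d3/3 - d2 = -15/4
  d6 = d2/5 + d5*2 = -13/2
  d7 = d3 - 10 + d6 = -51/4
  d8 = d5*5 = -75/4
  d9 = d1/4 - d7 = 14
  d10 = d2 - d3 = 5/4
Walk from origin (0, 0):
  seg 1: down by d10 = 5/4 → (0, -5/4)
  seg 2: up by d1 = 5 → (0, 15/4)
  seg 3: left by d6 = -13/2 → (13/2, 15/4)
  seg 4: down by d6 = -13/2 → (13/2, 41/4)
  seg 5: left by d7 = -51/4 → (77/4, 41/4)
  seg 6: down by d2 = 5 → (77/4, 21/4)
  seg 7: down by d9 = 14 → (77/4, -35/4)
  seg 8: up by d8 = -75/4 → (77/4, -55/2)
  seg 9: down by d9 = 14 → (77/4, -83/2)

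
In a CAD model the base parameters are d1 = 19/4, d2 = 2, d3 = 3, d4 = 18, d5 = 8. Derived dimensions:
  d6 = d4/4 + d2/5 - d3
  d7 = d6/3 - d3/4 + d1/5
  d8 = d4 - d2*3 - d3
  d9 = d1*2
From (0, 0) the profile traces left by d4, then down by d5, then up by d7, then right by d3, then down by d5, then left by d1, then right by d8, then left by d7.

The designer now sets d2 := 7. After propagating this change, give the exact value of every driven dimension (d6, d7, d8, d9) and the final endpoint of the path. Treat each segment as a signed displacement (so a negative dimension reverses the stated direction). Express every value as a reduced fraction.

d6 = 29/10
d7 = 7/6
d8 = -6
d9 = 19/2
endpoint = (-323/12, -89/6)

Apply edit: d2 := 7
  d6 = d4/4 + d2/5 - d3 = 29/10
  d7 = d6/3 - d3/4 + d1/5 = 7/6
  d8 = d4 - d2*3 - d3 = -6
  d9 = d1*2 = 19/2
Walk from origin (0, 0):
  seg 1: left by d4 = 18 → (-18, 0)
  seg 2: down by d5 = 8 → (-18, -8)
  seg 3: up by d7 = 7/6 → (-18, -41/6)
  seg 4: right by d3 = 3 → (-15, -41/6)
  seg 5: down by d5 = 8 → (-15, -89/6)
  seg 6: left by d1 = 19/4 → (-79/4, -89/6)
  seg 7: right by d8 = -6 → (-103/4, -89/6)
  seg 8: left by d7 = 7/6 → (-323/12, -89/6)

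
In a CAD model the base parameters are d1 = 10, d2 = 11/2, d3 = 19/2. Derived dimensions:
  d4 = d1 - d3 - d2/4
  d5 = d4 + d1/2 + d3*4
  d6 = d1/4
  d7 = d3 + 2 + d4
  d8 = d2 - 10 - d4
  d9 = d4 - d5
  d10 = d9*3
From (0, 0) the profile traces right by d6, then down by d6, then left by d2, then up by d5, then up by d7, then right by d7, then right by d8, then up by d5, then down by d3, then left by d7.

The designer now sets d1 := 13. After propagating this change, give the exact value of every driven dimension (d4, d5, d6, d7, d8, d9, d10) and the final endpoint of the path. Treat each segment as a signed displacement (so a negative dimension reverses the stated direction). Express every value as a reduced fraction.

d4 = 17/8
d5 = 373/8
d6 = 13/4
d7 = 109/8
d8 = -53/8
d9 = -89/2
d10 = -267/2
endpoint = (-71/8, 753/8)

Apply edit: d1 := 13
  d4 = d1 - d3 - d2/4 = 17/8
  d5 = d4 + d1/2 + d3*4 = 373/8
  d6 = d1/4 = 13/4
  d7 = d3 + 2 + d4 = 109/8
  d8 = d2 - 10 - d4 = -53/8
  d9 = d4 - d5 = -89/2
  d10 = d9*3 = -267/2
Walk from origin (0, 0):
  seg 1: right by d6 = 13/4 → (13/4, 0)
  seg 2: down by d6 = 13/4 → (13/4, -13/4)
  seg 3: left by d2 = 11/2 → (-9/4, -13/4)
  seg 4: up by d5 = 373/8 → (-9/4, 347/8)
  seg 5: up by d7 = 109/8 → (-9/4, 57)
  seg 6: right by d7 = 109/8 → (91/8, 57)
  seg 7: right by d8 = -53/8 → (19/4, 57)
  seg 8: up by d5 = 373/8 → (19/4, 829/8)
  seg 9: down by d3 = 19/2 → (19/4, 753/8)
  seg 10: left by d7 = 109/8 → (-71/8, 753/8)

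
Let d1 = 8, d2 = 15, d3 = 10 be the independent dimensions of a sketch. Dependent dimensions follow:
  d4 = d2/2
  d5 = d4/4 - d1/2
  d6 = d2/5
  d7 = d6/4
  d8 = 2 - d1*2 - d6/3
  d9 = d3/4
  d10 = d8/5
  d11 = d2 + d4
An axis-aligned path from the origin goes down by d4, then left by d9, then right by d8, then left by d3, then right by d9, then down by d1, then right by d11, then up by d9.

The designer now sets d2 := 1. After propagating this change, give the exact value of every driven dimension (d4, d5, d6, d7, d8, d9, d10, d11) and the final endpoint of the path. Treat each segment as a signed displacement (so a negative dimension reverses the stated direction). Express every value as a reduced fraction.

d4 = 1/2
d5 = -31/8
d6 = 1/5
d7 = 1/20
d8 = -211/15
d9 = 5/2
d10 = -211/75
d11 = 3/2
endpoint = (-677/30, -6)

Apply edit: d2 := 1
  d4 = d2/2 = 1/2
  d5 = d4/4 - d1/2 = -31/8
  d6 = d2/5 = 1/5
  d7 = d6/4 = 1/20
  d8 = 2 - d1*2 - d6/3 = -211/15
  d9 = d3/4 = 5/2
  d10 = d8/5 = -211/75
  d11 = d2 + d4 = 3/2
Walk from origin (0, 0):
  seg 1: down by d4 = 1/2 → (0, -1/2)
  seg 2: left by d9 = 5/2 → (-5/2, -1/2)
  seg 3: right by d8 = -211/15 → (-497/30, -1/2)
  seg 4: left by d3 = 10 → (-797/30, -1/2)
  seg 5: right by d9 = 5/2 → (-361/15, -1/2)
  seg 6: down by d1 = 8 → (-361/15, -17/2)
  seg 7: right by d11 = 3/2 → (-677/30, -17/2)
  seg 8: up by d9 = 5/2 → (-677/30, -6)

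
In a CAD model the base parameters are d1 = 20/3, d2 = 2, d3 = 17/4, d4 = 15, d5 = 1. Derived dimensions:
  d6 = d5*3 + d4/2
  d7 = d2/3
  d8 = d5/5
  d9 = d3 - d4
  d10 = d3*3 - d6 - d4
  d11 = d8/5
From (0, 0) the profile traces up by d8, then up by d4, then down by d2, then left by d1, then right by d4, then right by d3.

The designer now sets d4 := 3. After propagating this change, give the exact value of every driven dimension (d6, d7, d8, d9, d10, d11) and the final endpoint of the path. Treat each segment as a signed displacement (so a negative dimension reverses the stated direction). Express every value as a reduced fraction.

Apply edit: d4 := 3
  d6 = d5*3 + d4/2 = 9/2
  d7 = d2/3 = 2/3
  d8 = d5/5 = 1/5
  d9 = d3 - d4 = 5/4
  d10 = d3*3 - d6 - d4 = 21/4
  d11 = d8/5 = 1/25
Walk from origin (0, 0):
  seg 1: up by d8 = 1/5 → (0, 1/5)
  seg 2: up by d4 = 3 → (0, 16/5)
  seg 3: down by d2 = 2 → (0, 6/5)
  seg 4: left by d1 = 20/3 → (-20/3, 6/5)
  seg 5: right by d4 = 3 → (-11/3, 6/5)
  seg 6: right by d3 = 17/4 → (7/12, 6/5)

d6 = 9/2
d7 = 2/3
d8 = 1/5
d9 = 5/4
d10 = 21/4
d11 = 1/25
endpoint = (7/12, 6/5)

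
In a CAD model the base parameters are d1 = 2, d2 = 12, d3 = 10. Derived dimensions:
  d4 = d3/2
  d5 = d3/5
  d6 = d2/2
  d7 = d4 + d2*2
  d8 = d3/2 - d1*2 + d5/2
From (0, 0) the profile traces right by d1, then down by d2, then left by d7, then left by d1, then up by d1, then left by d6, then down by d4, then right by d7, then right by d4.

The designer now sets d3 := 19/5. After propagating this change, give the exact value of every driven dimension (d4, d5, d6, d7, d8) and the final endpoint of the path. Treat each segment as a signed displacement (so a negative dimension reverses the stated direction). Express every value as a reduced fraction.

Apply edit: d3 := 19/5
  d4 = d3/2 = 19/10
  d5 = d3/5 = 19/25
  d6 = d2/2 = 6
  d7 = d4 + d2*2 = 259/10
  d8 = d3/2 - d1*2 + d5/2 = -43/25
Walk from origin (0, 0):
  seg 1: right by d1 = 2 → (2, 0)
  seg 2: down by d2 = 12 → (2, -12)
  seg 3: left by d7 = 259/10 → (-239/10, -12)
  seg 4: left by d1 = 2 → (-259/10, -12)
  seg 5: up by d1 = 2 → (-259/10, -10)
  seg 6: left by d6 = 6 → (-319/10, -10)
  seg 7: down by d4 = 19/10 → (-319/10, -119/10)
  seg 8: right by d7 = 259/10 → (-6, -119/10)
  seg 9: right by d4 = 19/10 → (-41/10, -119/10)

d4 = 19/10
d5 = 19/25
d6 = 6
d7 = 259/10
d8 = -43/25
endpoint = (-41/10, -119/10)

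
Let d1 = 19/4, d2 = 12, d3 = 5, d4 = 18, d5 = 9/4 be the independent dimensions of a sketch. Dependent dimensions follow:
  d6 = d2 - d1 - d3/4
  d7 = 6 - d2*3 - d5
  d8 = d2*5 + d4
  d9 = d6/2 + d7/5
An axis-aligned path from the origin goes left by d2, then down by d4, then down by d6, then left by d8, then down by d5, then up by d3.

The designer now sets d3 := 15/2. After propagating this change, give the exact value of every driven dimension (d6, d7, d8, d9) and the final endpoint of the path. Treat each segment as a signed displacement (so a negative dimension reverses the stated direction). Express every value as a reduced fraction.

Apply edit: d3 := 15/2
  d6 = d2 - d1 - d3/4 = 43/8
  d7 = 6 - d2*3 - d5 = -129/4
  d8 = d2*5 + d4 = 78
  d9 = d6/2 + d7/5 = -301/80
Walk from origin (0, 0):
  seg 1: left by d2 = 12 → (-12, 0)
  seg 2: down by d4 = 18 → (-12, -18)
  seg 3: down by d6 = 43/8 → (-12, -187/8)
  seg 4: left by d8 = 78 → (-90, -187/8)
  seg 5: down by d5 = 9/4 → (-90, -205/8)
  seg 6: up by d3 = 15/2 → (-90, -145/8)

d6 = 43/8
d7 = -129/4
d8 = 78
d9 = -301/80
endpoint = (-90, -145/8)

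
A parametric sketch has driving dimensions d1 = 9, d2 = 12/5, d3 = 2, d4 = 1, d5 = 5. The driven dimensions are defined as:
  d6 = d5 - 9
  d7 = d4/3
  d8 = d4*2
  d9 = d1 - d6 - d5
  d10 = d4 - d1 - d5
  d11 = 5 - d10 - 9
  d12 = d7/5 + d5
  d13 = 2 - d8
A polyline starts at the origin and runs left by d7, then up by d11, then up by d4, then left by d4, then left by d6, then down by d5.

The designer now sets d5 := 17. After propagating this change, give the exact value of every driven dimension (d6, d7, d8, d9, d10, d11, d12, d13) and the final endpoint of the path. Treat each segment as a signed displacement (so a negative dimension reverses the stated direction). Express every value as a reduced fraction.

d6 = 8
d7 = 1/3
d8 = 2
d9 = -16
d10 = -25
d11 = 21
d12 = 256/15
d13 = 0
endpoint = (-28/3, 5)

Apply edit: d5 := 17
  d6 = d5 - 9 = 8
  d7 = d4/3 = 1/3
  d8 = d4*2 = 2
  d9 = d1 - d6 - d5 = -16
  d10 = d4 - d1 - d5 = -25
  d11 = 5 - d10 - 9 = 21
  d12 = d7/5 + d5 = 256/15
  d13 = 2 - d8 = 0
Walk from origin (0, 0):
  seg 1: left by d7 = 1/3 → (-1/3, 0)
  seg 2: up by d11 = 21 → (-1/3, 21)
  seg 3: up by d4 = 1 → (-1/3, 22)
  seg 4: left by d4 = 1 → (-4/3, 22)
  seg 5: left by d6 = 8 → (-28/3, 22)
  seg 6: down by d5 = 17 → (-28/3, 5)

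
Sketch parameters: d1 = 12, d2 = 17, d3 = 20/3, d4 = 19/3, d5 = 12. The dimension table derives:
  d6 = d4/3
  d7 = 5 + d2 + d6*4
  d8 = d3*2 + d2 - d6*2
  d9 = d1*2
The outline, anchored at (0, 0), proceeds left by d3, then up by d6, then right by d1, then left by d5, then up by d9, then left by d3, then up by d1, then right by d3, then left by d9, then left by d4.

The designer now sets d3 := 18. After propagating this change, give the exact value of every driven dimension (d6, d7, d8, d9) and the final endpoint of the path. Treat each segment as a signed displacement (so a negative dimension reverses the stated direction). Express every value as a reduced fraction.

Apply edit: d3 := 18
  d6 = d4/3 = 19/9
  d7 = 5 + d2 + d6*4 = 274/9
  d8 = d3*2 + d2 - d6*2 = 439/9
  d9 = d1*2 = 24
Walk from origin (0, 0):
  seg 1: left by d3 = 18 → (-18, 0)
  seg 2: up by d6 = 19/9 → (-18, 19/9)
  seg 3: right by d1 = 12 → (-6, 19/9)
  seg 4: left by d5 = 12 → (-18, 19/9)
  seg 5: up by d9 = 24 → (-18, 235/9)
  seg 6: left by d3 = 18 → (-36, 235/9)
  seg 7: up by d1 = 12 → (-36, 343/9)
  seg 8: right by d3 = 18 → (-18, 343/9)
  seg 9: left by d9 = 24 → (-42, 343/9)
  seg 10: left by d4 = 19/3 → (-145/3, 343/9)

d6 = 19/9
d7 = 274/9
d8 = 439/9
d9 = 24
endpoint = (-145/3, 343/9)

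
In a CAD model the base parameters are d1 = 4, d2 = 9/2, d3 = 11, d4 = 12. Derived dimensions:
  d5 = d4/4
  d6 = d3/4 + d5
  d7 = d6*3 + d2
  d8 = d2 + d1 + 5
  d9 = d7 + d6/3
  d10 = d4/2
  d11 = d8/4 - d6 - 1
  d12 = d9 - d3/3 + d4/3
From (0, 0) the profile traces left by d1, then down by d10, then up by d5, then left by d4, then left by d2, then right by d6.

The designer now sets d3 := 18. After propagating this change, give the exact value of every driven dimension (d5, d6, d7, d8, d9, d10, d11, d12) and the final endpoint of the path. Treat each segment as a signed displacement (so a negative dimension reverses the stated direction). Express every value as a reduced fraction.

Apply edit: d3 := 18
  d5 = d4/4 = 3
  d6 = d3/4 + d5 = 15/2
  d7 = d6*3 + d2 = 27
  d8 = d2 + d1 + 5 = 27/2
  d9 = d7 + d6/3 = 59/2
  d10 = d4/2 = 6
  d11 = d8/4 - d6 - 1 = -41/8
  d12 = d9 - d3/3 + d4/3 = 55/2
Walk from origin (0, 0):
  seg 1: left by d1 = 4 → (-4, 0)
  seg 2: down by d10 = 6 → (-4, -6)
  seg 3: up by d5 = 3 → (-4, -3)
  seg 4: left by d4 = 12 → (-16, -3)
  seg 5: left by d2 = 9/2 → (-41/2, -3)
  seg 6: right by d6 = 15/2 → (-13, -3)

d5 = 3
d6 = 15/2
d7 = 27
d8 = 27/2
d9 = 59/2
d10 = 6
d11 = -41/8
d12 = 55/2
endpoint = (-13, -3)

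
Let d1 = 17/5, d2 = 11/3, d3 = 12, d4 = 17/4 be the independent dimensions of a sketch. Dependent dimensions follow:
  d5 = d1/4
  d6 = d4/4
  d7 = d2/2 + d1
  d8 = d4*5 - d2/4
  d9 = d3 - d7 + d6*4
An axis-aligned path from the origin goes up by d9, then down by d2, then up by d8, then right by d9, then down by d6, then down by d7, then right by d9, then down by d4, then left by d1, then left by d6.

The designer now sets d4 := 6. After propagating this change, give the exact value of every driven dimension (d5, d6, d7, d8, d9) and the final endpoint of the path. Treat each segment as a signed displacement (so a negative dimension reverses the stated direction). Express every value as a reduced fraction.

Apply edit: d4 := 6
  d5 = d1/4 = 17/20
  d6 = d4/4 = 3/2
  d7 = d2/2 + d1 = 157/30
  d8 = d4*5 - d2/4 = 349/12
  d9 = d3 - d7 + d6*4 = 383/30
Walk from origin (0, 0):
  seg 1: up by d9 = 383/30 → (0, 383/30)
  seg 2: down by d2 = 11/3 → (0, 91/10)
  seg 3: up by d8 = 349/12 → (0, 2291/60)
  seg 4: right by d9 = 383/30 → (383/30, 2291/60)
  seg 5: down by d6 = 3/2 → (383/30, 2201/60)
  seg 6: down by d7 = 157/30 → (383/30, 629/20)
  seg 7: right by d9 = 383/30 → (383/15, 629/20)
  seg 8: down by d4 = 6 → (383/15, 509/20)
  seg 9: left by d1 = 17/5 → (332/15, 509/20)
  seg 10: left by d6 = 3/2 → (619/30, 509/20)

d5 = 17/20
d6 = 3/2
d7 = 157/30
d8 = 349/12
d9 = 383/30
endpoint = (619/30, 509/20)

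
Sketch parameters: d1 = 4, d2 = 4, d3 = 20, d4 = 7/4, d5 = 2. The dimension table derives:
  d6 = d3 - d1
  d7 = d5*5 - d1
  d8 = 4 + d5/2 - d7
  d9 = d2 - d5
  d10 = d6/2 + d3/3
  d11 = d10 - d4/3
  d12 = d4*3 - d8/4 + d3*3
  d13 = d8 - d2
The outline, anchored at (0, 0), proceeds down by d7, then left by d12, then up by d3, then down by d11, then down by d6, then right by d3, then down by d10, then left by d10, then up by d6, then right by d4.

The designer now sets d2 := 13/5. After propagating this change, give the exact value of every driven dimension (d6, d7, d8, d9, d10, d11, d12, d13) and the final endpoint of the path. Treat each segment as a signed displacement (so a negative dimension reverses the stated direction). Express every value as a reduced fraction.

Apply edit: d2 := 13/5
  d6 = d3 - d1 = 16
  d7 = d5*5 - d1 = 6
  d8 = 4 + d5/2 - d7 = -1
  d9 = d2 - d5 = 3/5
  d10 = d6/2 + d3/3 = 44/3
  d11 = d10 - d4/3 = 169/12
  d12 = d4*3 - d8/4 + d3*3 = 131/2
  d13 = d8 - d2 = -18/5
Walk from origin (0, 0):
  seg 1: down by d7 = 6 → (0, -6)
  seg 2: left by d12 = 131/2 → (-131/2, -6)
  seg 3: up by d3 = 20 → (-131/2, 14)
  seg 4: down by d11 = 169/12 → (-131/2, -1/12)
  seg 5: down by d6 = 16 → (-131/2, -193/12)
  seg 6: right by d3 = 20 → (-91/2, -193/12)
  seg 7: down by d10 = 44/3 → (-91/2, -123/4)
  seg 8: left by d10 = 44/3 → (-361/6, -123/4)
  seg 9: up by d6 = 16 → (-361/6, -59/4)
  seg 10: right by d4 = 7/4 → (-701/12, -59/4)

d6 = 16
d7 = 6
d8 = -1
d9 = 3/5
d10 = 44/3
d11 = 169/12
d12 = 131/2
d13 = -18/5
endpoint = (-701/12, -59/4)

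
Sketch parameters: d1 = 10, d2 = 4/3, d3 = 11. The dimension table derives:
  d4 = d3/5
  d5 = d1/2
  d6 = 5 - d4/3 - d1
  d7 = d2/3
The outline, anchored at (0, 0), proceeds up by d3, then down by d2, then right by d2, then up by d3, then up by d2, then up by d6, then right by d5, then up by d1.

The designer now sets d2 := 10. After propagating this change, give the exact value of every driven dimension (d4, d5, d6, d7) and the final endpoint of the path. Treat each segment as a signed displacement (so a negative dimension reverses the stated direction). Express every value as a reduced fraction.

d4 = 11/5
d5 = 5
d6 = -86/15
d7 = 10/3
endpoint = (15, 394/15)

Apply edit: d2 := 10
  d4 = d3/5 = 11/5
  d5 = d1/2 = 5
  d6 = 5 - d4/3 - d1 = -86/15
  d7 = d2/3 = 10/3
Walk from origin (0, 0):
  seg 1: up by d3 = 11 → (0, 11)
  seg 2: down by d2 = 10 → (0, 1)
  seg 3: right by d2 = 10 → (10, 1)
  seg 4: up by d3 = 11 → (10, 12)
  seg 5: up by d2 = 10 → (10, 22)
  seg 6: up by d6 = -86/15 → (10, 244/15)
  seg 7: right by d5 = 5 → (15, 244/15)
  seg 8: up by d1 = 10 → (15, 394/15)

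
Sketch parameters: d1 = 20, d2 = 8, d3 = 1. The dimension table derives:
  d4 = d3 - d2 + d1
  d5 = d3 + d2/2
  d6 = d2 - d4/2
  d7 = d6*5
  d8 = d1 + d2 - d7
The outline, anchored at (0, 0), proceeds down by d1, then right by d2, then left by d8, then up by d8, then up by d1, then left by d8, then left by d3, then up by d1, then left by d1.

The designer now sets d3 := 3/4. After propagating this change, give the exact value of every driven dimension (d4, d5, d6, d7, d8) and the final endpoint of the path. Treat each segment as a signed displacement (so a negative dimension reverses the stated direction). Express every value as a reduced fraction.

d4 = 51/4
d5 = 19/4
d6 = 13/8
d7 = 65/8
d8 = 159/8
endpoint = (-105/2, 319/8)

Apply edit: d3 := 3/4
  d4 = d3 - d2 + d1 = 51/4
  d5 = d3 + d2/2 = 19/4
  d6 = d2 - d4/2 = 13/8
  d7 = d6*5 = 65/8
  d8 = d1 + d2 - d7 = 159/8
Walk from origin (0, 0):
  seg 1: down by d1 = 20 → (0, -20)
  seg 2: right by d2 = 8 → (8, -20)
  seg 3: left by d8 = 159/8 → (-95/8, -20)
  seg 4: up by d8 = 159/8 → (-95/8, -1/8)
  seg 5: up by d1 = 20 → (-95/8, 159/8)
  seg 6: left by d8 = 159/8 → (-127/4, 159/8)
  seg 7: left by d3 = 3/4 → (-65/2, 159/8)
  seg 8: up by d1 = 20 → (-65/2, 319/8)
  seg 9: left by d1 = 20 → (-105/2, 319/8)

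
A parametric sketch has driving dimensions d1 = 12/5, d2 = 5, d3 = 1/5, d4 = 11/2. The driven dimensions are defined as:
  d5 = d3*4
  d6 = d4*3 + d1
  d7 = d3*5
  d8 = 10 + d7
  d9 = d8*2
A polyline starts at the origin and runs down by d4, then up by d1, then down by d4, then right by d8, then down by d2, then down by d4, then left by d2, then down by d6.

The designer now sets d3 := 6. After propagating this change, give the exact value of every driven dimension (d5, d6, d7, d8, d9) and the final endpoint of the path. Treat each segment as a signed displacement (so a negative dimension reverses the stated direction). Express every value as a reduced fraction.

Apply edit: d3 := 6
  d5 = d3*4 = 24
  d6 = d4*3 + d1 = 189/10
  d7 = d3*5 = 30
  d8 = 10 + d7 = 40
  d9 = d8*2 = 80
Walk from origin (0, 0):
  seg 1: down by d4 = 11/2 → (0, -11/2)
  seg 2: up by d1 = 12/5 → (0, -31/10)
  seg 3: down by d4 = 11/2 → (0, -43/5)
  seg 4: right by d8 = 40 → (40, -43/5)
  seg 5: down by d2 = 5 → (40, -68/5)
  seg 6: down by d4 = 11/2 → (40, -191/10)
  seg 7: left by d2 = 5 → (35, -191/10)
  seg 8: down by d6 = 189/10 → (35, -38)

d5 = 24
d6 = 189/10
d7 = 30
d8 = 40
d9 = 80
endpoint = (35, -38)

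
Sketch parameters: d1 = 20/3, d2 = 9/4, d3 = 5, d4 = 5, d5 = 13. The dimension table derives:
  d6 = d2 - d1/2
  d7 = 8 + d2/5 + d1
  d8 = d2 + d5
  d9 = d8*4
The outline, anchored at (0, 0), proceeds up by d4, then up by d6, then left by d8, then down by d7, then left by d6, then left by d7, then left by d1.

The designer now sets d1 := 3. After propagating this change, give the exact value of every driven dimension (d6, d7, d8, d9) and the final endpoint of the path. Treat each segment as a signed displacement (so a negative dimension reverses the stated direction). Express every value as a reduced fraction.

d6 = 3/4
d7 = 229/20
d8 = 61/4
d9 = 61
endpoint = (-609/20, -57/10)

Apply edit: d1 := 3
  d6 = d2 - d1/2 = 3/4
  d7 = 8 + d2/5 + d1 = 229/20
  d8 = d2 + d5 = 61/4
  d9 = d8*4 = 61
Walk from origin (0, 0):
  seg 1: up by d4 = 5 → (0, 5)
  seg 2: up by d6 = 3/4 → (0, 23/4)
  seg 3: left by d8 = 61/4 → (-61/4, 23/4)
  seg 4: down by d7 = 229/20 → (-61/4, -57/10)
  seg 5: left by d6 = 3/4 → (-16, -57/10)
  seg 6: left by d7 = 229/20 → (-549/20, -57/10)
  seg 7: left by d1 = 3 → (-609/20, -57/10)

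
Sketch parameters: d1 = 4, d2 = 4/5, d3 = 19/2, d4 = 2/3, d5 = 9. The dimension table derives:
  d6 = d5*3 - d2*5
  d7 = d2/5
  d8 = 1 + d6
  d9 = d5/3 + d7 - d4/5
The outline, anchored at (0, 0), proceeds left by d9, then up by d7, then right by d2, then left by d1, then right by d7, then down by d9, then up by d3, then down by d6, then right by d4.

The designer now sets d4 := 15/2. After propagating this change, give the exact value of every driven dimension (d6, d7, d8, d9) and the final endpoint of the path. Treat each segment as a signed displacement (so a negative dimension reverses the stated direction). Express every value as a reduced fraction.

Apply edit: d4 := 15/2
  d6 = d5*3 - d2*5 = 23
  d7 = d2/5 = 4/25
  d8 = 1 + d6 = 24
  d9 = d5/3 + d7 - d4/5 = 83/50
Walk from origin (0, 0):
  seg 1: left by d9 = 83/50 → (-83/50, 0)
  seg 2: up by d7 = 4/25 → (-83/50, 4/25)
  seg 3: right by d2 = 4/5 → (-43/50, 4/25)
  seg 4: left by d1 = 4 → (-243/50, 4/25)
  seg 5: right by d7 = 4/25 → (-47/10, 4/25)
  seg 6: down by d9 = 83/50 → (-47/10, -3/2)
  seg 7: up by d3 = 19/2 → (-47/10, 8)
  seg 8: down by d6 = 23 → (-47/10, -15)
  seg 9: right by d4 = 15/2 → (14/5, -15)

d6 = 23
d7 = 4/25
d8 = 24
d9 = 83/50
endpoint = (14/5, -15)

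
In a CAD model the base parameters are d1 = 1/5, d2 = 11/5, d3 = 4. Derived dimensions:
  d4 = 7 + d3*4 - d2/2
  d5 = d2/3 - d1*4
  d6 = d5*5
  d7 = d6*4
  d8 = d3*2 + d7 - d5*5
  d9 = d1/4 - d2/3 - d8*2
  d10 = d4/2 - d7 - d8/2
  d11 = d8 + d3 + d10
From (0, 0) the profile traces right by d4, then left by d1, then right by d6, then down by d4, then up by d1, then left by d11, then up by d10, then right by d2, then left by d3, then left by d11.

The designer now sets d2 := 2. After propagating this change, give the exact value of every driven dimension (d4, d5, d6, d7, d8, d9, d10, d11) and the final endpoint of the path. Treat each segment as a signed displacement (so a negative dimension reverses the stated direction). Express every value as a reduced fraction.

d4 = 22
d5 = -2/15
d6 = -2/3
d7 = -8/3
d8 = 6
d9 = -757/60
d10 = 32/3
d11 = 62/3
endpoint = (-111/5, -167/15)

Apply edit: d2 := 2
  d4 = 7 + d3*4 - d2/2 = 22
  d5 = d2/3 - d1*4 = -2/15
  d6 = d5*5 = -2/3
  d7 = d6*4 = -8/3
  d8 = d3*2 + d7 - d5*5 = 6
  d9 = d1/4 - d2/3 - d8*2 = -757/60
  d10 = d4/2 - d7 - d8/2 = 32/3
  d11 = d8 + d3 + d10 = 62/3
Walk from origin (0, 0):
  seg 1: right by d4 = 22 → (22, 0)
  seg 2: left by d1 = 1/5 → (109/5, 0)
  seg 3: right by d6 = -2/3 → (317/15, 0)
  seg 4: down by d4 = 22 → (317/15, -22)
  seg 5: up by d1 = 1/5 → (317/15, -109/5)
  seg 6: left by d11 = 62/3 → (7/15, -109/5)
  seg 7: up by d10 = 32/3 → (7/15, -167/15)
  seg 8: right by d2 = 2 → (37/15, -167/15)
  seg 9: left by d3 = 4 → (-23/15, -167/15)
  seg 10: left by d11 = 62/3 → (-111/5, -167/15)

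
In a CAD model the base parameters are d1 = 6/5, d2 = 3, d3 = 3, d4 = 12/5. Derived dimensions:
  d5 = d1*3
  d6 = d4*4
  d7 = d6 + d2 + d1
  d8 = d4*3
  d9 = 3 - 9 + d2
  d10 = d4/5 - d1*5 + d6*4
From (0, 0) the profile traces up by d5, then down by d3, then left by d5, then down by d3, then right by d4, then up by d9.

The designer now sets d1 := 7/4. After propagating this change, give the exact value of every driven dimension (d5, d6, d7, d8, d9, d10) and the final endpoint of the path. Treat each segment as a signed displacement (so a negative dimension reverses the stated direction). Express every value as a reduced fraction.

d5 = 21/4
d6 = 48/5
d7 = 287/20
d8 = 36/5
d9 = -3
d10 = 3013/100
endpoint = (-57/20, -15/4)

Apply edit: d1 := 7/4
  d5 = d1*3 = 21/4
  d6 = d4*4 = 48/5
  d7 = d6 + d2 + d1 = 287/20
  d8 = d4*3 = 36/5
  d9 = 3 - 9 + d2 = -3
  d10 = d4/5 - d1*5 + d6*4 = 3013/100
Walk from origin (0, 0):
  seg 1: up by d5 = 21/4 → (0, 21/4)
  seg 2: down by d3 = 3 → (0, 9/4)
  seg 3: left by d5 = 21/4 → (-21/4, 9/4)
  seg 4: down by d3 = 3 → (-21/4, -3/4)
  seg 5: right by d4 = 12/5 → (-57/20, -3/4)
  seg 6: up by d9 = -3 → (-57/20, -15/4)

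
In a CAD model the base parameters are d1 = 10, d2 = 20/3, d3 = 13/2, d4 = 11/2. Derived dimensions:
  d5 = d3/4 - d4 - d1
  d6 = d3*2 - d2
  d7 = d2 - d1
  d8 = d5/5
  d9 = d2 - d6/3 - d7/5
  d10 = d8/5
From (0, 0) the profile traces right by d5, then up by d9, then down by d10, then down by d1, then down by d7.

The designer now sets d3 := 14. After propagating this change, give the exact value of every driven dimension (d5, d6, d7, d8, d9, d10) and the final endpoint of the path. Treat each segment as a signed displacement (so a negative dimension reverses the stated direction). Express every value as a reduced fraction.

Apply edit: d3 := 14
  d5 = d3/4 - d4 - d1 = -12
  d6 = d3*2 - d2 = 64/3
  d7 = d2 - d1 = -10/3
  d8 = d5/5 = -12/5
  d9 = d2 - d6/3 - d7/5 = 2/9
  d10 = d8/5 = -12/25
Walk from origin (0, 0):
  seg 1: right by d5 = -12 → (-12, 0)
  seg 2: up by d9 = 2/9 → (-12, 2/9)
  seg 3: down by d10 = -12/25 → (-12, 158/225)
  seg 4: down by d1 = 10 → (-12, -2092/225)
  seg 5: down by d7 = -10/3 → (-12, -1342/225)

d5 = -12
d6 = 64/3
d7 = -10/3
d8 = -12/5
d9 = 2/9
d10 = -12/25
endpoint = (-12, -1342/225)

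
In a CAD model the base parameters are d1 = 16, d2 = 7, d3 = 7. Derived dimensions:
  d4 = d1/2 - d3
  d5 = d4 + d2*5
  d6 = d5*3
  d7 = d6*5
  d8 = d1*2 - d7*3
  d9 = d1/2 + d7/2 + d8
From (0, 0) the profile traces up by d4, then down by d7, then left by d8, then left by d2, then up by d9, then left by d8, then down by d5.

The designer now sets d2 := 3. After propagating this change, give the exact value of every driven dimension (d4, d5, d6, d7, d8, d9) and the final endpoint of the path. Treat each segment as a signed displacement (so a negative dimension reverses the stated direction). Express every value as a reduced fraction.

d4 = 1
d5 = 16
d6 = 48
d7 = 240
d8 = -688
d9 = -560
endpoint = (1373, -815)

Apply edit: d2 := 3
  d4 = d1/2 - d3 = 1
  d5 = d4 + d2*5 = 16
  d6 = d5*3 = 48
  d7 = d6*5 = 240
  d8 = d1*2 - d7*3 = -688
  d9 = d1/2 + d7/2 + d8 = -560
Walk from origin (0, 0):
  seg 1: up by d4 = 1 → (0, 1)
  seg 2: down by d7 = 240 → (0, -239)
  seg 3: left by d8 = -688 → (688, -239)
  seg 4: left by d2 = 3 → (685, -239)
  seg 5: up by d9 = -560 → (685, -799)
  seg 6: left by d8 = -688 → (1373, -799)
  seg 7: down by d5 = 16 → (1373, -815)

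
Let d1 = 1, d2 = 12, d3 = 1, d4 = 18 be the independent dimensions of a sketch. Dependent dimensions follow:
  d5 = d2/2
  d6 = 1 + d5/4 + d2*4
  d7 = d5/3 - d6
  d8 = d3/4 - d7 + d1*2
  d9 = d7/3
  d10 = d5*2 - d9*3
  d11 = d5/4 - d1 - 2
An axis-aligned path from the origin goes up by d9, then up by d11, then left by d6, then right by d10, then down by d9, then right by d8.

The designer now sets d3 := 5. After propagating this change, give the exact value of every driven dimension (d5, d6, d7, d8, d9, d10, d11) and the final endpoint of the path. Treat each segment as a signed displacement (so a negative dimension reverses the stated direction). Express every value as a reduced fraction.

d5 = 6
d6 = 101/2
d7 = -97/2
d8 = 207/4
d9 = -97/6
d10 = 121/2
d11 = -3/2
endpoint = (247/4, -3/2)

Apply edit: d3 := 5
  d5 = d2/2 = 6
  d6 = 1 + d5/4 + d2*4 = 101/2
  d7 = d5/3 - d6 = -97/2
  d8 = d3/4 - d7 + d1*2 = 207/4
  d9 = d7/3 = -97/6
  d10 = d5*2 - d9*3 = 121/2
  d11 = d5/4 - d1 - 2 = -3/2
Walk from origin (0, 0):
  seg 1: up by d9 = -97/6 → (0, -97/6)
  seg 2: up by d11 = -3/2 → (0, -53/3)
  seg 3: left by d6 = 101/2 → (-101/2, -53/3)
  seg 4: right by d10 = 121/2 → (10, -53/3)
  seg 5: down by d9 = -97/6 → (10, -3/2)
  seg 6: right by d8 = 207/4 → (247/4, -3/2)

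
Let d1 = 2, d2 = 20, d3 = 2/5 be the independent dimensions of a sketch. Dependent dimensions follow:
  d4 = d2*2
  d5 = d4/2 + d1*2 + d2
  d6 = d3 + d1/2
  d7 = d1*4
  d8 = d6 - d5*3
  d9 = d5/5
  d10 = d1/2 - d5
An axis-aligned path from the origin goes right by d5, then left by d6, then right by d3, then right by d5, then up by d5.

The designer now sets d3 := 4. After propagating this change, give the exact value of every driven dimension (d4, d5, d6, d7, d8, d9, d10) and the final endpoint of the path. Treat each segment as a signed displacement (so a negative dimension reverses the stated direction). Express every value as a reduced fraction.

d4 = 40
d5 = 44
d6 = 5
d7 = 8
d8 = -127
d9 = 44/5
d10 = -43
endpoint = (87, 44)

Apply edit: d3 := 4
  d4 = d2*2 = 40
  d5 = d4/2 + d1*2 + d2 = 44
  d6 = d3 + d1/2 = 5
  d7 = d1*4 = 8
  d8 = d6 - d5*3 = -127
  d9 = d5/5 = 44/5
  d10 = d1/2 - d5 = -43
Walk from origin (0, 0):
  seg 1: right by d5 = 44 → (44, 0)
  seg 2: left by d6 = 5 → (39, 0)
  seg 3: right by d3 = 4 → (43, 0)
  seg 4: right by d5 = 44 → (87, 0)
  seg 5: up by d5 = 44 → (87, 44)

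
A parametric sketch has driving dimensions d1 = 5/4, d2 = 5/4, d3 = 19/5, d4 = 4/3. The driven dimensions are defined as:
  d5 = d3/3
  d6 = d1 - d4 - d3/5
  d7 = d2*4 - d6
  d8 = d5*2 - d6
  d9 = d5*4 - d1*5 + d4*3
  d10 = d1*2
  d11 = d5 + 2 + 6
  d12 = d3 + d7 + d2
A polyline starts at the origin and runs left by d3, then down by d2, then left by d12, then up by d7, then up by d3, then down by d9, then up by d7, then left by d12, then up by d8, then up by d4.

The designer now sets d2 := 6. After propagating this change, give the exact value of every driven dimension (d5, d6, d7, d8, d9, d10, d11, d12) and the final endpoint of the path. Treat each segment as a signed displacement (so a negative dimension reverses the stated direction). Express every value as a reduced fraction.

d5 = 19/15
d6 = -253/300
d7 = 7453/300
d8 = 1013/300
d9 = 169/60
d10 = 5/2
d11 = 139/15
d12 = 10393/300
endpoint = (-10963/150, 2469/50)

Apply edit: d2 := 6
  d5 = d3/3 = 19/15
  d6 = d1 - d4 - d3/5 = -253/300
  d7 = d2*4 - d6 = 7453/300
  d8 = d5*2 - d6 = 1013/300
  d9 = d5*4 - d1*5 + d4*3 = 169/60
  d10 = d1*2 = 5/2
  d11 = d5 + 2 + 6 = 139/15
  d12 = d3 + d7 + d2 = 10393/300
Walk from origin (0, 0):
  seg 1: left by d3 = 19/5 → (-19/5, 0)
  seg 2: down by d2 = 6 → (-19/5, -6)
  seg 3: left by d12 = 10393/300 → (-11533/300, -6)
  seg 4: up by d7 = 7453/300 → (-11533/300, 5653/300)
  seg 5: up by d3 = 19/5 → (-11533/300, 6793/300)
  seg 6: down by d9 = 169/60 → (-11533/300, 1487/75)
  seg 7: up by d7 = 7453/300 → (-11533/300, 4467/100)
  seg 8: left by d12 = 10393/300 → (-10963/150, 4467/100)
  seg 9: up by d8 = 1013/300 → (-10963/150, 7207/150)
  seg 10: up by d4 = 4/3 → (-10963/150, 2469/50)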